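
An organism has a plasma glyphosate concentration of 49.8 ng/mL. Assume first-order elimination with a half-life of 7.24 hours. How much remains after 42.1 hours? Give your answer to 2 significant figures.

Number of half-lives: n = 42.1/7.24 ≈ 5.8149.
Remaining = 49.8 × (1/2)^5.8149 = 49.8 × 0.017764 ≈ 0.88464 ng/mL.

0.88 ng/mL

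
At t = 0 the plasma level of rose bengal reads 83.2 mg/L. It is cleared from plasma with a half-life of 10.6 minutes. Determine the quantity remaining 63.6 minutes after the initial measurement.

Elapsed time is 6 half-lives (63.6/10.6).
Each half-life halves the amount: 83.2 × (1/2)^6 = 83.2/64 = 1.3 mg/L.

1.3 mg/L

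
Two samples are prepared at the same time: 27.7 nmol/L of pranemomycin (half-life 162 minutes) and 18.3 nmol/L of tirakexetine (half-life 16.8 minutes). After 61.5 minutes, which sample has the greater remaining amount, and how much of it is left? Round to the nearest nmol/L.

pranemomycin, 21 nmol/L

pranemomycin: 27.7 × (1/2)^0.37963 ≈ 21.291 nmol/L.
tirakexetine: 18.3 × (1/2)^3.6607 ≈ 1.447 nmol/L.
Pranemomycin has more remaining, at ≈ 21.291 nmol/L.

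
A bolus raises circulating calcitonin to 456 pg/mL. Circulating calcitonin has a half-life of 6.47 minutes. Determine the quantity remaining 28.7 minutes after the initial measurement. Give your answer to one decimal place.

21.1 pg/mL

Number of half-lives: n = 28.7/6.47 ≈ 4.4359.
Remaining = 456 × (1/2)^4.4359 = 456 × 0.046203 ≈ 21.069 pg/mL.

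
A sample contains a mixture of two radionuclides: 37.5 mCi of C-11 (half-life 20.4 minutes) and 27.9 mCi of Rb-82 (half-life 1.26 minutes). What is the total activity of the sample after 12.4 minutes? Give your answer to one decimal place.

C-11: 37.5 × (1/2)^(12.4/20.4) = 37.5 × (1/2)^0.60784 ≈ 24.607 mCi.
Rb-82: 27.9 × (1/2)^(12.4/1.26) = 27.9 × (1/2)^9.8413 ≈ 0.030415 mCi.
Total = 24.607 + 0.030415 ≈ 24.637 mCi.

24.6 mCi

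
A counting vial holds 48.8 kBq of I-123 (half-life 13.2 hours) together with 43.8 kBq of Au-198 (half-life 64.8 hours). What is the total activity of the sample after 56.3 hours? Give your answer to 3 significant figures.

26.5 kBq

I-123: 48.8 × (1/2)^(56.3/13.2) = 48.8 × (1/2)^4.2652 ≈ 2.5379 kBq.
Au-198: 43.8 × (1/2)^(56.3/64.8) = 43.8 × (1/2)^0.86883 ≈ 23.985 kBq.
Total = 2.5379 + 23.985 ≈ 26.522 kBq.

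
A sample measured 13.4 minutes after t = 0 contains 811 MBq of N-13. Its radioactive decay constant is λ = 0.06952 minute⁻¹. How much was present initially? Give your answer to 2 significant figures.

t½ = ln 2 / λ = 0.69315 / 0.06952 ≈ 9.9705 minutes.
Number of half-lives elapsed: n = 13.4/9.9705 ≈ 1.344.
A₀ = A × 2^n = 811 × 2^1.344 = 811 × 2.5385 ≈ 2058.7 MBq.

2100 MBq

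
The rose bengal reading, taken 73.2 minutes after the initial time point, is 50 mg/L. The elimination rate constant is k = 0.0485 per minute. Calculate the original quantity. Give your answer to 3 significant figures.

t½ = ln 2 / k = 0.69315 / 0.0485 ≈ 14.292 minutes.
Number of half-lives elapsed: n = 73.2/14.292 ≈ 5.1219.
A₀ = A × 2^n = 50 × 2^5.1219 = 50 × 34.82 ≈ 1741 mg/L.

1740 mg/L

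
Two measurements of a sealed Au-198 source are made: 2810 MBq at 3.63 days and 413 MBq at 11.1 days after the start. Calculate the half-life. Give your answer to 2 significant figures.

Over Δt = 11.1 − 3.63 = 7.47 days, the level fell by a factor of 2810/413 ≈ 6.8039.
n = log₂(6.8039) ≈ 2.7664 half-lives, so t½ = 7.47/2.7664 ≈ 2.7003 days.

2.7 days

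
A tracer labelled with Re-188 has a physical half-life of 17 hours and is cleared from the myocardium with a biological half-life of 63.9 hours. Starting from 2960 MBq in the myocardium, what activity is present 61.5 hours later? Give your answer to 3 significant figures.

1/t_eff = 1/t_phys + 1/t_biol = 1/17 + 1/63.9 = 0.074473 per hour.
t_eff = 17 × 63.9 / (17 + 63.9) ≈ 13.428 hours.
Remaining = 2960 × (1/2)^(61.5/13.428) = 2960 × (1/2)^4.5801 ≈ 123.75 MBq.

124 MBq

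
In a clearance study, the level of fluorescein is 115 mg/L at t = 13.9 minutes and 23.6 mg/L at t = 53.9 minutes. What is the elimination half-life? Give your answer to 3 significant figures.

Over Δt = 53.9 − 13.9 = 40 minutes, the level fell by a factor of 115/23.6 ≈ 4.8729.
n = log₂(4.8729) ≈ 2.2848 half-lives, so t½ = 40/2.2848 ≈ 17.507 minutes.

17.5 minutes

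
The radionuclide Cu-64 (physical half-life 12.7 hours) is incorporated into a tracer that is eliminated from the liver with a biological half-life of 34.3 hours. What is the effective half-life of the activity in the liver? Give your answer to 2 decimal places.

1/t_eff = 1/t_phys + 1/t_biol = 1/12.7 + 1/34.3 = 0.10789 per hour.
t_eff = 12.7 × 34.3 / (12.7 + 34.3) ≈ 9.2683 hours.

9.27 hours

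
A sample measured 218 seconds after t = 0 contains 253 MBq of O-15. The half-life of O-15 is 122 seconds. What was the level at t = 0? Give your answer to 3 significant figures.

Number of half-lives elapsed: n = 218/122 ≈ 1.7869.
A₀ = A × 2^n = 253 × 2^1.7869 = 253 × 3.4507 ≈ 873.02 MBq.

873 MBq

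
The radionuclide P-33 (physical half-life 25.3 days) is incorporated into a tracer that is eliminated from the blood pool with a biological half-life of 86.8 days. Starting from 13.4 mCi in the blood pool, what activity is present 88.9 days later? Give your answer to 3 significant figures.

1/t_eff = 1/t_phys + 1/t_biol = 1/25.3 + 1/86.8 = 0.051046 per day.
t_eff = 25.3 × 86.8 / (25.3 + 86.8) ≈ 19.59 days.
Remaining = 13.4 × (1/2)^(88.9/19.59) = 13.4 × (1/2)^4.538 ≈ 0.5768 mCi.

0.577 mCi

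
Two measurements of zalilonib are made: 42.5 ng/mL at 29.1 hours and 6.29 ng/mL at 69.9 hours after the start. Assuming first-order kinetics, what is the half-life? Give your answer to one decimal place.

14.8 hours

Over Δt = 69.9 − 29.1 = 40.8 hours, the level fell by a factor of 42.5/6.29 ≈ 6.7568.
n = log₂(6.7568) ≈ 2.7563 half-lives, so t½ = 40.8/2.7563 ≈ 14.802 hours.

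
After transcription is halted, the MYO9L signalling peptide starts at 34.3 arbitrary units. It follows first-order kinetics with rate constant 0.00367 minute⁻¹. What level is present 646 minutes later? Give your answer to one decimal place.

t½ = ln 2 / λ = 0.69315 / 0.00367 ≈ 188.87 minutes.
Number of half-lives: n = 646/188.87 ≈ 3.4204.
Remaining = 34.3 × (1/2)^3.4204 = 34.3 × 0.093404 ≈ 3.2038 arbitrary units.

3.2 arbitrary units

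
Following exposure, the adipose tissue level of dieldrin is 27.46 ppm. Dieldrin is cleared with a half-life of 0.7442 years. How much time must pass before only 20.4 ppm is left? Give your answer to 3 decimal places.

0.319 years

Fraction remaining = 20.4/27.46 ≈ 0.7429.
n = log₂(27.46/20.4) = ln(1.3461)/ln 2 ≈ 0.42876 half-lives.
t = n × t½ = 0.42876 × 0.7442 ≈ 0.31909 years.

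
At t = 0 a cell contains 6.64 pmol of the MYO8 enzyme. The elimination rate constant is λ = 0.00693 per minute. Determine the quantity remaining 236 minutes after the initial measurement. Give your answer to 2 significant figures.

t½ = ln 2 / λ = 0.69315 / 0.00693 ≈ 100.02 minutes.
Number of half-lives: n = 236/100.02 ≈ 2.3595.
Remaining = 6.64 × (1/2)^2.3595 = 6.64 × 0.19486 ≈ 1.2939 pmol.

1.3 pmol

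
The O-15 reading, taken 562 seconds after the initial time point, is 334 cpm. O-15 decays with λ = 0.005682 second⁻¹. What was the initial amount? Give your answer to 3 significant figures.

8140 cpm

t½ = ln 2 / λ = 0.69315 / 0.005682 ≈ 121.99 seconds.
Number of half-lives elapsed: n = 562/121.99 ≈ 4.6069.
A₀ = A × 2^n = 334 × 2^4.6069 = 334 × 24.368 ≈ 8139 cpm.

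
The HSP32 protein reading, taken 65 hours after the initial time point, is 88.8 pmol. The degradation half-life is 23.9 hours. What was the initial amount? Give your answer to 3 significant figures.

Number of half-lives elapsed: n = 65/23.9 ≈ 2.7197.
A₀ = A × 2^n = 88.8 × 2^2.7197 = 88.8 × 6.5872 ≈ 584.94 pmol.

585 pmol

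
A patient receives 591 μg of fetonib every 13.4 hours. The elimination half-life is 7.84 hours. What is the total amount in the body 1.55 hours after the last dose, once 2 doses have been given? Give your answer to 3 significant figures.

673 μg

The 2 doses were given 14.95, 1.55 hours ago.
Total = 591·(1/2)^(14.95/7.84) + 591·(1/2)^(1.55/7.84)
      = 157.6 + 515.31 ≈ 672.92 μg.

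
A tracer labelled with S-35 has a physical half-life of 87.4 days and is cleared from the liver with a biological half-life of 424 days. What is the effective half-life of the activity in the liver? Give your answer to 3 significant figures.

72.5 days

1/t_eff = 1/t_phys + 1/t_biol = 1/87.4 + 1/424 = 0.0138 per day.
t_eff = 87.4 × 424 / (87.4 + 424) ≈ 72.463 days.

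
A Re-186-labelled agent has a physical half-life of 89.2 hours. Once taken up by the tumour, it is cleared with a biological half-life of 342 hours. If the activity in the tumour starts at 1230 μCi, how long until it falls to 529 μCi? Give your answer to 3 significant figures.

86.1 hours

1/t_eff = 1/t_phys + 1/t_biol = 1/89.2 + 1/342 = 0.014135 per hour.
t_eff = 89.2 × 342 / (89.2 + 342) ≈ 70.748 hours.
n = log₂(1230/529) ≈ 1.2173; t = 1.2173 × 70.748 ≈ 86.122 hours.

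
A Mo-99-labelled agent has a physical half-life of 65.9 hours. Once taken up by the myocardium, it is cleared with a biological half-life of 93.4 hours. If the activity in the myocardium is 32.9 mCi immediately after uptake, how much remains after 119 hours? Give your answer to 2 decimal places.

3.89 mCi

1/t_eff = 1/t_phys + 1/t_biol = 1/65.9 + 1/93.4 = 0.025881 per hour.
t_eff = 65.9 × 93.4 / (65.9 + 93.4) ≈ 38.638 hours.
Remaining = 32.9 × (1/2)^(119/38.638) = 32.9 × (1/2)^3.0799 ≈ 3.891 mCi.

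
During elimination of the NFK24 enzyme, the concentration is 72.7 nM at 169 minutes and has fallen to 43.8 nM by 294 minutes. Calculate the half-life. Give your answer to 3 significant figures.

171 minutes

Over Δt = 294 − 169 = 125 minutes, the level fell by a factor of 72.7/43.8 ≈ 1.6598.
n = log₂(1.6598) ≈ 0.73102 half-lives, so t½ = 125/0.73102 ≈ 170.99 minutes.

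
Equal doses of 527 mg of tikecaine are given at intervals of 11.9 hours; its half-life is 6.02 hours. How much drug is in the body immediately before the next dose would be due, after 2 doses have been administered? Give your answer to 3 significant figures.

168 mg

The 2 doses were given 23.8, 11.9 hours ago.
Total = 527·(1/2)^(23.8/6.02) + 527·(1/2)^(11.9/6.02)
      = 34.017 + 133.89 ≈ 167.91 mg.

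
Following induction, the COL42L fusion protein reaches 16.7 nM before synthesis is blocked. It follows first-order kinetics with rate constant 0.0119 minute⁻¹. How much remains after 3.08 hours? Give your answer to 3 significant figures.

1.85 nM

t½ = ln 2 / λ = 0.69315 / 0.0119 ≈ 58.248 minutes.
Convert the elapsed time: 3.08 hours = 184.8 minutes.
Number of half-lives: n = 184.8/58.248 ≈ 3.1727.
Remaining = 16.7 × (1/2)^3.1727 = 16.7 × 0.1109 ≈ 1.852 nM.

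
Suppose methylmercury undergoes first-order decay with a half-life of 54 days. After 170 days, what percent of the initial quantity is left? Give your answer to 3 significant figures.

n = 170/54 ≈ 3.1481 half-lives.
Fraction remaining = (1/2)^3.1481 ≈ 0.1128, i.e. 11.28%.

11.3%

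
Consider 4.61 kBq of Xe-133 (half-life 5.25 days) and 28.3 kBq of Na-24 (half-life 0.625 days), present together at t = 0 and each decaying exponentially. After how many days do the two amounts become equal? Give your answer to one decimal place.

1.9 days

Set 4.61·(1/2)^(t/5.25) = 28.3·(1/2)^(t/0.625).
Taking log₂: log₂(4.61/28.3) = t·(1/5.25 − 1/0.625).
log₂(0.1629) = -2.618; 1/5.25 − 1/0.625 = -1.4095.
t = -2.618 / -1.4095 ≈ 1.8573 days.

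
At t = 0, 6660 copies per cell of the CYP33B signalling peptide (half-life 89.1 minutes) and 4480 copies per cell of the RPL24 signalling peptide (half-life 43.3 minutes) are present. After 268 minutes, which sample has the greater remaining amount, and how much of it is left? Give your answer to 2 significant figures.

CYP33B signalling peptide, 830 copies per cell

CYP33B signalling peptide: 6660 × (1/2)^3.0079 ≈ 827.98 copies per cell.
RPL24 signalling peptide: 4480 × (1/2)^6.1894 ≈ 61.389 copies per cell.
CYP33B signalling peptide has more remaining, at ≈ 827.98 copies per cell.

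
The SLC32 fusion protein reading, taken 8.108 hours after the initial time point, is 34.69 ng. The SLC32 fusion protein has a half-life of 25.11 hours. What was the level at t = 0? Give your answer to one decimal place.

43.4 ng

Number of half-lives elapsed: n = 8.108/25.11 ≈ 0.3229.
A₀ = A × 2^n = 34.69 × 2^0.3229 = 34.69 × 1.2508 ≈ 43.392 ng.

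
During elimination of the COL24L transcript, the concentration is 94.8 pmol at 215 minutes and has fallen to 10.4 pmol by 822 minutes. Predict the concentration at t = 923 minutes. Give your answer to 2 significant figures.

Over Δt = 822 − 215 = 607 minutes, the level fell by a factor of 94.8/10.4 ≈ 9.1154.
n = log₂(9.1154) ≈ 3.1883 half-lives, so t½ = 607/3.1883 ≈ 190.38 minutes.
From t = 822 to t = 923: 10.4 × (1/2)^((923−822)/190.38) ≈ 7.2 pmol.

7.2 pmol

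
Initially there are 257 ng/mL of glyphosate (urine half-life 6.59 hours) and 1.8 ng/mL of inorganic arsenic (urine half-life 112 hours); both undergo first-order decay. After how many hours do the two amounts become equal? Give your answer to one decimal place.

Set 257·(1/2)^(t/6.59) = 1.8·(1/2)^(t/112).
Taking log₂: log₂(257/1.8) = t·(1/6.59 − 1/112).
log₂(142.78) = 7.1576; 1/6.59 − 1/112 = 0.14282.
t = 7.1576 / 0.14282 ≈ 50.118 hours.

50.1 hours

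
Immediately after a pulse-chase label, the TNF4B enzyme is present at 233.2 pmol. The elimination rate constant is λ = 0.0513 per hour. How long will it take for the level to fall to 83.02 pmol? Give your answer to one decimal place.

t½ = ln 2 / λ = 0.69315 / 0.0513 ≈ 13.512 hours.
Fraction remaining = 83.02/233.2 ≈ 0.356.
n = log₂(233.2/83.02) = ln(2.809)/ln 2 ≈ 1.49 half-lives.
t = n × t½ = 1.49 × 13.512 ≈ 20.133 hours.

20.1 hours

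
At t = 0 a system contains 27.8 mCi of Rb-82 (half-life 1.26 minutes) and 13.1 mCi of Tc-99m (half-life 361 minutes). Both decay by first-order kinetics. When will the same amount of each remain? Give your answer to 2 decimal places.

Set 27.8·(1/2)^(t/1.26) = 13.1·(1/2)^(t/361).
Taking log₂: log₂(27.8/13.1) = t·(1/1.26 − 1/361).
log₂(2.1221) = 1.0855; 1/1.26 − 1/361 = 0.79088.
t = 1.0855 / 0.79088 ≈ 1.3725 minutes.

1.37 minutes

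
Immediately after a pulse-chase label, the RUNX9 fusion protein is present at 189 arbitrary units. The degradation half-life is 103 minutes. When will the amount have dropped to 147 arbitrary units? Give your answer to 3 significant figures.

37.3 minutes

Fraction remaining = 147/189 ≈ 0.77778.
n = log₂(189/147) = ln(1.2857)/ln 2 ≈ 0.36257 half-lives.
t = n × t½ = 0.36257 × 103 ≈ 37.345 minutes.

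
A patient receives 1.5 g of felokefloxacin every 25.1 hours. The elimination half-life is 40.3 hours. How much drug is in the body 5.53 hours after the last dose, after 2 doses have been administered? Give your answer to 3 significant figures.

2.25 g

The 2 doses were given 30.63, 5.53 hours ago.
Total = 1.5·(1/2)^(30.63/40.3) + 1.5·(1/2)^(5.53/40.3)
      = 0.88571 + 1.3639 ≈ 2.2496 g.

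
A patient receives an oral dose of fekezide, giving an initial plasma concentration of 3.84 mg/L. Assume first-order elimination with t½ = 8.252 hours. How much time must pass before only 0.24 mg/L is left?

33.008 hours

0.24/3.84 = 1/16, so 4 half-lives have elapsed.
t = 4 × 8.252 = 33.008 hours.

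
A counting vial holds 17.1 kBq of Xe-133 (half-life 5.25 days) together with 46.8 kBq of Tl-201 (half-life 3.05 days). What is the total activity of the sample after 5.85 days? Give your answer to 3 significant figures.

20.3 kBq

Xe-133: 17.1 × (1/2)^(5.85/5.25) = 17.1 × (1/2)^1.1143 ≈ 7.8988 kBq.
Tl-201: 46.8 × (1/2)^(5.85/3.05) = 46.8 × (1/2)^1.918 ≈ 12.384 kBq.
Total = 7.8988 + 12.384 ≈ 20.283 kBq.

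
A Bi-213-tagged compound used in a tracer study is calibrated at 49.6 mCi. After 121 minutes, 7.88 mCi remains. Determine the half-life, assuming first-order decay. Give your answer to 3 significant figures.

A/A₀ = 7.88/49.6 ≈ 0.15887.
n = log₂(6.2944) ≈ 2.6541 half-lives elapsed in 121 minutes.
t½ = 121/2.6541 ≈ 45.59 minutes.

45.6 minutes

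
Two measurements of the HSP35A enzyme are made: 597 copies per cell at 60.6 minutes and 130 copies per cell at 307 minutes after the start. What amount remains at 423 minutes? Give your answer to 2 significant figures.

Over Δt = 307 − 60.6 = 246.4 minutes, the level fell by a factor of 597/130 ≈ 4.5923.
n = log₂(4.5923) ≈ 2.1992 half-lives, so t½ = 246.4/2.1992 ≈ 112.04 minutes.
From t = 307 to t = 423: 130 × (1/2)^((423−307)/112.04) ≈ 63.427 copies per cell.

63 copies per cell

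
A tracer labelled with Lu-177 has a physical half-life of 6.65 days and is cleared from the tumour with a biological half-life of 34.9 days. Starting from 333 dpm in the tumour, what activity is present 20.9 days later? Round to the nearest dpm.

25 dpm

1/t_eff = 1/t_phys + 1/t_biol = 1/6.65 + 1/34.9 = 0.17903 per day.
t_eff = 6.65 × 34.9 / (6.65 + 34.9) ≈ 5.5857 days.
Remaining = 333 × (1/2)^(20.9/5.5857) = 333 × (1/2)^3.7417 ≈ 24.893 dpm.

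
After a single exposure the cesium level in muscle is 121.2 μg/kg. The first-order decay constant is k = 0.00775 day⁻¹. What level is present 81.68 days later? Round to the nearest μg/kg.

64 μg/kg

t½ = ln 2 / k = 0.69315 / 0.00775 ≈ 89.438 days.
Number of half-lives: n = 81.68/89.438 ≈ 0.91325.
Remaining = 121.2 × (1/2)^0.91325 = 121.2 × 0.53099 ≈ 64.355 μg/kg.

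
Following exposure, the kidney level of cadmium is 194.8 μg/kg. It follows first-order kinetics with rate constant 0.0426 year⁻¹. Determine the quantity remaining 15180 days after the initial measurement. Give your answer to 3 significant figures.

33.1 μg/kg

t½ = ln 2 / k = 0.69315 / 0.0426 ≈ 16.271 years.
Convert the elapsed time: 15180 days = 41.589 years.
Number of half-lives: n = 41.589/16.271 ≈ 2.556.
Remaining = 194.8 × (1/2)^2.556 = 194.8 × 0.17004 ≈ 33.125 μg/kg.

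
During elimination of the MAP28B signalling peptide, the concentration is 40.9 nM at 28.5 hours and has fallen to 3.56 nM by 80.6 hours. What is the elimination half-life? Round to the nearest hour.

15 hours

Over Δt = 80.6 − 28.5 = 52.1 hours, the level fell by a factor of 40.9/3.56 ≈ 11.489.
n = log₂(11.489) ≈ 3.5222 half-lives, so t½ = 52.1/3.5222 ≈ 14.792 hours.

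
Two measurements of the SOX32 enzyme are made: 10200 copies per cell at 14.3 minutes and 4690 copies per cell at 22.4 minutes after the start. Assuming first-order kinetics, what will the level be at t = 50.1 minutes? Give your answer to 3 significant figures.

Over Δt = 22.4 − 14.3 = 8.1 minutes, the level fell by a factor of 10200/4690 ≈ 2.1748.
n = log₂(2.1748) ≈ 1.1209 half-lives, so t½ = 8.1/1.1209 ≈ 7.2263 minutes.
From t = 22.4 to t = 50.1: 4690 × (1/2)^((50.1−22.4)/7.2263) ≈ 329.04 copies per cell.

329 copies per cell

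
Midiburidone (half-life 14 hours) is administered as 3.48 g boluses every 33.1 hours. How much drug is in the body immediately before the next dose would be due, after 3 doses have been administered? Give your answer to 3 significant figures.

0.833 g

The 3 doses were given 99.3, 66.2, 33.1 hours ago.
Total = 3.48·(1/2)^(99.3/14) + 3.48·(1/2)^(66.2/14) + 3.48·(1/2)^(33.1/14)
      = 0.025493 + 0.13126 + 0.67586 ≈ 0.83262 g.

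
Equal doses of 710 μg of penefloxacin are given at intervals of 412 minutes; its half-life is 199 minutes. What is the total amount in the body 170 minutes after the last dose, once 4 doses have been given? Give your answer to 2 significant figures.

510 μg

The 4 doses were given 1406, 994, 582, 170 minutes ago.
Total = 710·(1/2)^(1406/199) + 710·(1/2)^(994/199) + 710·(1/2)^(582/199) + 710·(1/2)^(170/199)
      = 5.3013 + 22.265 + 93.51 + 392.73 ≈ 513.81 μg.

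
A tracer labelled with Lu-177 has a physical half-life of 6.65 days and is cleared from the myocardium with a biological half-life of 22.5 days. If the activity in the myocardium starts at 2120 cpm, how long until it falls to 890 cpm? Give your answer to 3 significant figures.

6.43 days

1/t_eff = 1/t_phys + 1/t_biol = 1/6.65 + 1/22.5 = 0.19482 per day.
t_eff = 6.65 × 22.5 / (6.65 + 22.5) ≈ 5.1329 days.
n = log₂(2120/890) ≈ 1.2522; t = 1.2522 × 5.1329 ≈ 6.4274 days.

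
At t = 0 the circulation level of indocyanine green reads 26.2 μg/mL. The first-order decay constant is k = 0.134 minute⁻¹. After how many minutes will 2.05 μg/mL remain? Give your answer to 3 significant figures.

t½ = ln 2 / k = 0.69315 / 0.134 ≈ 5.1727 minutes.
Fraction remaining = 2.05/26.2 ≈ 0.078244.
n = log₂(26.2/2.05) = ln(12.78)/ln 2 ≈ 3.6759 half-lives.
t = n × t½ = 3.6759 × 5.1727 ≈ 19.014 minutes.

19.0 minutes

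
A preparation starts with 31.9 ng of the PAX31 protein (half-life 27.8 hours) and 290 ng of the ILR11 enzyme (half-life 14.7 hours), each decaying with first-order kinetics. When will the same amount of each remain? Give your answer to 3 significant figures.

Set 31.9·(1/2)^(t/27.8) = 290·(1/2)^(t/14.7).
Taking log₂: log₂(31.9/290) = t·(1/27.8 − 1/14.7).
log₂(0.11) = -3.1844; 1/27.8 − 1/14.7 = -0.032056.
t = -3.1844 / -0.032056 ≈ 99.339 hours.

99.3 hours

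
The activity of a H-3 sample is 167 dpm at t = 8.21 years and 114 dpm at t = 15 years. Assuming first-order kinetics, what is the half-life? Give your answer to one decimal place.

12.3 years

Over Δt = 15 − 8.21 = 6.79 years, the level fell by a factor of 167/114 ≈ 1.4649.
n = log₂(1.4649) ≈ 0.55081 half-lives, so t½ = 6.79/0.55081 ≈ 12.327 years.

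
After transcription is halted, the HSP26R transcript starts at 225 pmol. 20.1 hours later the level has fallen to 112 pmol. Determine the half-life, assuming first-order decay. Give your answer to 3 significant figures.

A/A₀ = 112/225 ≈ 0.49778.
n = log₂(2.0089) ≈ 1.0064 half-lives elapsed in 20.1 hours.
t½ = 20.1/1.0064 ≈ 19.972 hours.

20.0 hours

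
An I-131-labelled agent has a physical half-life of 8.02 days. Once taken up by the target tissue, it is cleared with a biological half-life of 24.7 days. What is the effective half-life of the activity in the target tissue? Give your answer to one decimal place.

6.1 days

1/t_eff = 1/t_phys + 1/t_biol = 1/8.02 + 1/24.7 = 0.16517 per day.
t_eff = 8.02 × 24.7 / (8.02 + 24.7) ≈ 6.0542 days.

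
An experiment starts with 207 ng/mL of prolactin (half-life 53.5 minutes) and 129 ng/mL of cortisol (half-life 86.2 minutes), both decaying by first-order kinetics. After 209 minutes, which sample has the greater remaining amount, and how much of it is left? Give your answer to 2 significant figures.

cortisol, 24 ng/mL

prolactin: 207 × (1/2)^3.9065 ≈ 13.803 ng/mL.
cortisol: 129 × (1/2)^2.4246 ≈ 24.028 ng/mL.
Cortisol has more remaining, at ≈ 24.028 ng/mL.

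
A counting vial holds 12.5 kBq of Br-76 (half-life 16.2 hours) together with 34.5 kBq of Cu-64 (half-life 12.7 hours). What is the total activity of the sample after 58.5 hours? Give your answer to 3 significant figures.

2.44 kBq

Br-76: 12.5 × (1/2)^(58.5/16.2) = 12.5 × (1/2)^3.6111 ≈ 1.023 kBq.
Cu-64: 34.5 × (1/2)^(58.5/12.7) = 34.5 × (1/2)^4.6063 ≈ 1.4164 kBq.
Total = 1.023 + 1.4164 ≈ 2.4394 kBq.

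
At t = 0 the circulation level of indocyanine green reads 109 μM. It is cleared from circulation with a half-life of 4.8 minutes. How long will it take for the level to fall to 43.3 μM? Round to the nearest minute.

6 minutes

Fraction remaining = 43.3/109 ≈ 0.39725.
n = log₂(109/43.3) = ln(2.5173)/ln 2 ≈ 1.3319 half-lives.
t = n × t½ = 1.3319 × 4.8 ≈ 6.3931 minutes.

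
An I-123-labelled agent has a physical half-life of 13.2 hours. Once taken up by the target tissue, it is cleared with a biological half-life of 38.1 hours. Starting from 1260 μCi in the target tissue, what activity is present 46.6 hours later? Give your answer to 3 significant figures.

1/t_eff = 1/t_phys + 1/t_biol = 1/13.2 + 1/38.1 = 0.102 per hour.
t_eff = 13.2 × 38.1 / (13.2 + 38.1) ≈ 9.8035 hours.
Remaining = 1260 × (1/2)^(46.6/9.8035) = 1260 × (1/2)^4.7534 ≈ 46.715 μCi.

46.7 μCi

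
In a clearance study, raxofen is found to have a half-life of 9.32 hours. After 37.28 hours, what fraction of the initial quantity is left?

n = 37.28/9.32 ≈ 4 half-lives.
Fraction remaining = (1/2)^4 ≈ 0.0625.

0.0625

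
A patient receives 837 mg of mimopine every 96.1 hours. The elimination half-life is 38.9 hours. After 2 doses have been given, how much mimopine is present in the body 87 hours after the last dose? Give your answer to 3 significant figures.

The 2 doses were given 183.1, 87 hours ago.
Total = 837·(1/2)^(183.1/38.9) + 837·(1/2)^(87/38.9)
      = 32.048 + 177.61 ≈ 209.66 mg.

210 mg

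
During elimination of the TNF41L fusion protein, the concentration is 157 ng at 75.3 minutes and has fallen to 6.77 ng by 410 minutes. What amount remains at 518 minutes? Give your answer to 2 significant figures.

2.5 ng

Over Δt = 410 − 75.3 = 334.7 minutes, the level fell by a factor of 157/6.77 ≈ 23.191.
n = log₂(23.191) ≈ 4.5355 half-lives, so t½ = 334.7/4.5355 ≈ 73.796 minutes.
From t = 410 to t = 518: 6.77 × (1/2)^((518−410)/73.796) ≈ 2.4549 ng.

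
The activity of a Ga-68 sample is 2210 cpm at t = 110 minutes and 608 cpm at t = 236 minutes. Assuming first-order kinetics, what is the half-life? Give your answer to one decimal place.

Over Δt = 236 − 110 = 126 minutes, the level fell by a factor of 2210/608 ≈ 3.6349.
n = log₂(3.6349) ≈ 1.8619 half-lives, so t½ = 126/1.8619 ≈ 67.673 minutes.

67.7 minutes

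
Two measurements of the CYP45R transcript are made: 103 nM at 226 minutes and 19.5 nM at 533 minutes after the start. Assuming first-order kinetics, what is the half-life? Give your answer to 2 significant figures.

130 minutes

Over Δt = 533 − 226 = 307 minutes, the level fell by a factor of 103/19.5 ≈ 5.2821.
n = log₂(5.2821) ≈ 2.4011 half-lives, so t½ = 307/2.4011 ≈ 127.86 minutes.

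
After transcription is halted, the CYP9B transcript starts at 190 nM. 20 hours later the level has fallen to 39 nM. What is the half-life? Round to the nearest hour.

A/A₀ = 39/190 ≈ 0.20526.
n = log₂(4.8718) ≈ 2.2845 half-lives elapsed in 20 hours.
t½ = 20/2.2845 ≈ 8.7548 hours.

9 hours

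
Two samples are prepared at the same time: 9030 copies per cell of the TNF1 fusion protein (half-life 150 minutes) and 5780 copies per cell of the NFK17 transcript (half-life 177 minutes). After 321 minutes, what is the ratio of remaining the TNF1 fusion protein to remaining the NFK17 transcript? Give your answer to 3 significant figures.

1.25

TNF1 fusion protein: 9030 × (1/2)^(321/150) = 9030 × (1/2)^2.14 ≈ 2048.7 copies per cell.
NFK17 transcript: 5780 × (1/2)^(321/177) = 5780 × (1/2)^1.8136 ≈ 1644.3 copies per cell.
Ratio ≈ 2048.7 / 1644.3 ≈ 1.2459.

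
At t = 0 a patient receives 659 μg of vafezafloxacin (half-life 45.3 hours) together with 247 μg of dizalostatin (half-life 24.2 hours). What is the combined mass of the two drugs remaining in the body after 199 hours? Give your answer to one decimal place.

32.2 μg

vafezafloxacin: 659 × (1/2)^(199/45.3) = 659 × (1/2)^4.3929 ≈ 31.368 μg.
dizalostatin: 247 × (1/2)^(199/24.2) = 247 × (1/2)^8.2231 ≈ 0.82658 μg.
Total = 31.368 + 0.82658 ≈ 32.194 μg.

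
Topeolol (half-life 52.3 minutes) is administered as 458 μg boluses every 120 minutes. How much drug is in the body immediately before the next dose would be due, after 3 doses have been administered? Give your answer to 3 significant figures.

The 3 doses were given 360, 240, 120 minutes ago.
Total = 458·(1/2)^(360/52.3) + 458·(1/2)^(240/52.3) + 458·(1/2)^(120/52.3)
      = 3.8794 + 19.031 + 93.361 ≈ 116.27 μg.

116 μg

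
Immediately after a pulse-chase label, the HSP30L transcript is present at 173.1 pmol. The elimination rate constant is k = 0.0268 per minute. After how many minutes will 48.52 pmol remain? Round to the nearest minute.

47 minutes

t½ = ln 2 / k = 0.69315 / 0.0268 ≈ 25.864 minutes.
Fraction remaining = 48.52/173.1 ≈ 0.2803.
n = log₂(173.1/48.52) = ln(3.5676)/ln 2 ≈ 1.835 half-lives.
t = n × t½ = 1.835 × 25.864 ≈ 47.459 minutes.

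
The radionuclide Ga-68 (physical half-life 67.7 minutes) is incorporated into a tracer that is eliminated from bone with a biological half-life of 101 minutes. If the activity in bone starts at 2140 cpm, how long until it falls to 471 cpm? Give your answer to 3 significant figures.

88.5 minutes

1/t_eff = 1/t_phys + 1/t_biol = 1/67.7 + 1/101 = 0.024672 per minute.
t_eff = 67.7 × 101 / (67.7 + 101) ≈ 40.532 minutes.
n = log₂(2140/471) ≈ 2.1838; t = 2.1838 × 40.532 ≈ 88.514 minutes.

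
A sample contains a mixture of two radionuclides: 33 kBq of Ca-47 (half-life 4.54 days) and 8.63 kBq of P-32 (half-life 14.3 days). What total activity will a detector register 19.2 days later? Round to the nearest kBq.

5 kBq

Ca-47: 33 × (1/2)^(19.2/4.54) = 33 × (1/2)^4.2291 ≈ 1.7597 kBq.
P-32: 8.63 × (1/2)^(19.2/14.3) = 8.63 × (1/2)^1.3427 ≈ 3.4028 kBq.
Total = 1.7597 + 3.4028 ≈ 5.1624 kBq.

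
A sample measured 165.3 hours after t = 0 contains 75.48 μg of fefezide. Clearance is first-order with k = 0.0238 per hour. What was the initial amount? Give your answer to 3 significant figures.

t½ = ln 2 / k = 0.69315 / 0.0238 ≈ 29.124 hours.
Number of half-lives elapsed: n = 165.3/29.124 ≈ 5.6758.
A₀ = A × 2^n = 75.48 × 2^5.6758 = 75.48 × 51.118 ≈ 3858.4 μg.

3860 μg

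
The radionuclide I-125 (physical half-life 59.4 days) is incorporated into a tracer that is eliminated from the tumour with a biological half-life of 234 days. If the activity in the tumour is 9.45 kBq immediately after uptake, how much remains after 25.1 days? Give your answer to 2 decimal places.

6.55 kBq

1/t_eff = 1/t_phys + 1/t_biol = 1/59.4 + 1/234 = 0.021109 per day.
t_eff = 59.4 × 234 / (59.4 + 234) ≈ 47.374 days.
Remaining = 9.45 × (1/2)^(25.1/47.374) = 9.45 × (1/2)^0.52982 ≈ 6.5454 kBq.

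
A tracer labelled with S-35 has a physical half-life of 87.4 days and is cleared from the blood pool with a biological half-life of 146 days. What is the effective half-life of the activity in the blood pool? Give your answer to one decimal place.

54.7 days

1/t_eff = 1/t_phys + 1/t_biol = 1/87.4 + 1/146 = 0.018291 per day.
t_eff = 87.4 × 146 / (87.4 + 146) ≈ 54.672 days.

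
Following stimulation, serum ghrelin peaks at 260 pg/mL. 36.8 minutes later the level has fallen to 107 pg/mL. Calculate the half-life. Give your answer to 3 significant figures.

28.7 minutes

A/A₀ = 107/260 ≈ 0.41154.
n = log₂(2.4299) ≈ 1.2809 half-lives elapsed in 36.8 minutes.
t½ = 36.8/1.2809 ≈ 28.73 minutes.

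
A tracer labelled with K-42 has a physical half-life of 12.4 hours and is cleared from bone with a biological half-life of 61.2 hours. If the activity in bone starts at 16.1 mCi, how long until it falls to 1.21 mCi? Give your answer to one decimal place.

1/t_eff = 1/t_phys + 1/t_biol = 1/12.4 + 1/61.2 = 0.096985 per hour.
t_eff = 12.4 × 61.2 / (12.4 + 61.2) ≈ 10.311 hours.
n = log₂(16.1/1.21) ≈ 3.734; t = 3.734 × 10.311 ≈ 38.501 hours.

38.5 hours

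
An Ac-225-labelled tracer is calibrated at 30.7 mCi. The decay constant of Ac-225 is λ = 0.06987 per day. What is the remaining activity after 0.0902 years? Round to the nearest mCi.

3 mCi

t½ = ln 2 / λ = 0.69315 / 0.06987 ≈ 9.9205 days.
Convert the elapsed time: 0.0902 years = 32.923 days.
Number of half-lives: n = 32.923/9.9205 ≈ 3.3187.
Remaining = 30.7 × (1/2)^3.3187 = 30.7 × 0.10023 ≈ 3.0769 mCi.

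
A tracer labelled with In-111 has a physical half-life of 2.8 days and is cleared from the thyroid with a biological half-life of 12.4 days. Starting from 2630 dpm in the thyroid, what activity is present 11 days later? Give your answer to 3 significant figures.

93.4 dpm

1/t_eff = 1/t_phys + 1/t_biol = 1/2.8 + 1/12.4 = 0.43779 per day.
t_eff = 2.8 × 12.4 / (2.8 + 12.4) ≈ 2.2842 days.
Remaining = 2630 × (1/2)^(11/2.2842) = 2630 × (1/2)^4.8157 ≈ 93.389 dpm.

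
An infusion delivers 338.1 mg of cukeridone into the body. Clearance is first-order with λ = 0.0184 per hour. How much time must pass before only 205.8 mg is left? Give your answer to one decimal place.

27.0 hours

t½ = ln 2 / λ = 0.69315 / 0.0184 ≈ 37.671 hours.
Fraction remaining = 205.8/338.1 ≈ 0.6087.
n = log₂(338.1/205.8) = ln(1.6429)/ln 2 ≈ 0.71621 half-lives.
t = n × t½ = 0.71621 × 37.671 ≈ 26.98 hours.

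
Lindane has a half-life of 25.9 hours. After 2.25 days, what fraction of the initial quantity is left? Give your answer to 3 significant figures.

2.25 days = 54 hours.
n = 54/25.9 ≈ 2.0849 half-lives.
Fraction remaining = (1/2)^2.0849 ≈ 0.23571.

0.236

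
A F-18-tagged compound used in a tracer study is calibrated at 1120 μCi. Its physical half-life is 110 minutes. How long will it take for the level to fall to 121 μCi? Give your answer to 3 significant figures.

353 minutes

Fraction remaining = 121/1120 ≈ 0.10804.
n = log₂(1120/121) = ln(9.2562)/ln 2 ≈ 3.2104 half-lives.
t = n × t½ = 3.2104 × 110 ≈ 353.15 minutes.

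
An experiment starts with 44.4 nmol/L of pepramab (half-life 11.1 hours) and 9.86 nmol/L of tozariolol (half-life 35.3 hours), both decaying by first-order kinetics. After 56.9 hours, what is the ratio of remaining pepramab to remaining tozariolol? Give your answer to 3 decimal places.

pepramab: 44.4 × (1/2)^(56.9/11.1) = 44.4 × (1/2)^5.1261 ≈ 1.2714 nmol/L.
tozariolol: 9.86 × (1/2)^(56.9/35.3) = 9.86 × (1/2)^1.6119 ≈ 3.2259 nmol/L.
Ratio ≈ 1.2714 / 3.2259 ≈ 0.39411.

0.394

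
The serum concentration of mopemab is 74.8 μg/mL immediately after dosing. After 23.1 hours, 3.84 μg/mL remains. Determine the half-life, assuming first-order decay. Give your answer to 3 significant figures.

5.39 hours

A/A₀ = 3.84/74.8 ≈ 0.051337.
n = log₂(19.479) ≈ 4.2839 half-lives elapsed in 23.1 hours.
t½ = 23.1/4.2839 ≈ 5.3923 hours.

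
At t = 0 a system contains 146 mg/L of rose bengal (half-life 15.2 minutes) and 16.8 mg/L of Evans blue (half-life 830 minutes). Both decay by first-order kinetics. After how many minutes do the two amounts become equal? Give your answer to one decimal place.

48.3 minutes

Set 146·(1/2)^(t/15.2) = 16.8·(1/2)^(t/830).
Taking log₂: log₂(146/16.8) = t·(1/15.2 − 1/830).
log₂(8.6905) = 3.1194; 1/15.2 − 1/830 = 0.064585.
t = 3.1194 / 0.064585 ≈ 48.3 minutes.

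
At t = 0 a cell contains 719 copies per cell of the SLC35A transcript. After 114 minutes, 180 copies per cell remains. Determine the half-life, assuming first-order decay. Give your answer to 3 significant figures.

57.1 minutes

A/A₀ = 180/719 ≈ 0.25035.
n = log₂(3.9944) ≈ 1.998 half-lives elapsed in 114 minutes.
t½ = 114/1.998 ≈ 57.057 minutes.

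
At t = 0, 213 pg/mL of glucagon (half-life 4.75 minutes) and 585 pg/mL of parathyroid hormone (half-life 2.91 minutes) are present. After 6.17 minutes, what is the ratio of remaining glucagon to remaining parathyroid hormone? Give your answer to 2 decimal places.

0.64

glucagon: 213 × (1/2)^(6.17/4.75) = 213 × (1/2)^1.2989 ≈ 86.568 pg/mL.
parathyroid hormone: 585 × (1/2)^(6.17/2.91) = 585 × (1/2)^2.1203 ≈ 134.55 pg/mL.
Ratio ≈ 86.568 / 134.55 ≈ 0.64338.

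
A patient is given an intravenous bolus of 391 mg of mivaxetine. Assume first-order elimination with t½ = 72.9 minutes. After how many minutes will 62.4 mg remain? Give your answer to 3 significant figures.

Fraction remaining = 62.4/391 ≈ 0.15959.
n = log₂(391/62.4) = ln(6.266)/ln 2 ≈ 2.6476 half-lives.
t = n × t½ = 2.6476 × 72.9 ≈ 193.01 minutes.

193 minutes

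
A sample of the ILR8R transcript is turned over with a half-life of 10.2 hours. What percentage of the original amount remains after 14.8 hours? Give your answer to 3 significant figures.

n = 14.8/10.2 ≈ 1.451 half-lives.
Fraction remaining = (1/2)^1.451 ≈ 0.36577, i.e. 36.577%.

36.6%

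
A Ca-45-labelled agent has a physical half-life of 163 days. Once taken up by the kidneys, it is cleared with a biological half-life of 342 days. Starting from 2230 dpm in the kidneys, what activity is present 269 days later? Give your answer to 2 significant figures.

1/t_eff = 1/t_phys + 1/t_biol = 1/163 + 1/342 = 0.0090589 per day.
t_eff = 163 × 342 / (163 + 342) ≈ 110.39 days.
Remaining = 2230 × (1/2)^(269/110.39) = 2230 × (1/2)^2.4369 ≈ 411.85 dpm.

410 dpm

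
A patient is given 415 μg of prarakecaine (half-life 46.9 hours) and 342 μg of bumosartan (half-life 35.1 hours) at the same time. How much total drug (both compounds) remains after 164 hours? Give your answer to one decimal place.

50.2 μg

prarakecaine: 415 × (1/2)^(164/46.9) = 415 × (1/2)^3.4968 ≈ 36.763 μg.
bumosartan: 342 × (1/2)^(164/35.1) = 342 × (1/2)^4.6724 ≈ 13.412 μg.
Total = 36.763 + 13.412 ≈ 50.175 μg.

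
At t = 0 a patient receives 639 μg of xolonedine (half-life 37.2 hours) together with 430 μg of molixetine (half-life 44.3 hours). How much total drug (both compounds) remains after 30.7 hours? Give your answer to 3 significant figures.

xolonedine: 639 × (1/2)^(30.7/37.2) = 639 × (1/2)^0.82527 ≈ 360.64 μg.
molixetine: 430 × (1/2)^(30.7/44.3) = 430 × (1/2)^0.693 ≈ 265.98 μg.
Total = 360.64 + 265.98 ≈ 626.62 μg.

627 μg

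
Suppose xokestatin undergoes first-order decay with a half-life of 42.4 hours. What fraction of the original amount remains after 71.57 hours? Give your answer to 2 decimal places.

0.31

n = 71.57/42.4 ≈ 1.688 half-lives.
Fraction remaining = (1/2)^1.688 ≈ 0.31036.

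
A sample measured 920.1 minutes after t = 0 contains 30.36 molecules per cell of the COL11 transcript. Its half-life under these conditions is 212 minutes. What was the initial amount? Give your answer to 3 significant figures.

Number of half-lives elapsed: n = 920.1/212 ≈ 4.3401.
A₀ = A × 2^n = 30.36 × 2^4.3401 = 30.36 × 20.253 ≈ 614.89 molecules per cell.

615 molecules per cell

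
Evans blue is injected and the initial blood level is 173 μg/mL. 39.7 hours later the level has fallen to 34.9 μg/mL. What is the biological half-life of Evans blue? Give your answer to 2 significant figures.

17 hours

A/A₀ = 34.9/173 ≈ 0.20173.
n = log₂(4.957) ≈ 2.3095 half-lives elapsed in 39.7 hours.
t½ = 39.7/2.3095 ≈ 17.19 hours.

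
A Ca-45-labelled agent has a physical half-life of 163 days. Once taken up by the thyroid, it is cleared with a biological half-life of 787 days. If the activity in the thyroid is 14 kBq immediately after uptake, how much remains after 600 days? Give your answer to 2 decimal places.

1/t_eff = 1/t_phys + 1/t_biol = 1/163 + 1/787 = 0.0074056 per day.
t_eff = 163 × 787 / (163 + 787) ≈ 135.03 days.
Remaining = 14 × (1/2)^(600/135.03) = 14 × (1/2)^4.4434 ≈ 0.64349 kBq.

0.64 kBq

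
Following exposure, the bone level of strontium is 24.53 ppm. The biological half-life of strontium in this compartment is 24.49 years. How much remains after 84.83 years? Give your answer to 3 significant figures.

2.22 ppm

Number of half-lives: n = 84.83/24.49 ≈ 3.4639.
Remaining = 24.53 × (1/2)^3.4639 = 24.53 × 0.09063 ≈ 2.2232 ppm.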